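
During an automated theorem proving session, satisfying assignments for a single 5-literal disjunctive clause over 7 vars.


Step 1: Total=2^7=128
Step 2: Unsat when all 5 false: 2^2=4
Step 3: Sat=128-4=124

124


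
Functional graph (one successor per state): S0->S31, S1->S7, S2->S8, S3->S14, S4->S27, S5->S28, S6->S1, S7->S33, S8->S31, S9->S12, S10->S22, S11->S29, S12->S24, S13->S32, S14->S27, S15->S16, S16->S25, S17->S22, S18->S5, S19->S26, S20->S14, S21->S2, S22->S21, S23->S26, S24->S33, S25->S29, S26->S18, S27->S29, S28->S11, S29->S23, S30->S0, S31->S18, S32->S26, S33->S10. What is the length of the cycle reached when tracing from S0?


Trace from S0 until a state repeats:
  S0 -> S31 -> S18 -> S5 -> S28 -> S11 -> S29 -> S23 -> S26 -> S18
S18 first seen at step 2, revisited at step 9.
Cycle length = 9 - 2 = 7

7


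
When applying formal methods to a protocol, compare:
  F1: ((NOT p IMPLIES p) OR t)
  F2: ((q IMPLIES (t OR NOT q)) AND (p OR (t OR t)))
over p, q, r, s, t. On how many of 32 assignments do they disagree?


F1 = ((NOT p IMPLIES p) OR t)
F2 = ((q IMPLIES (t OR NOT q)) AND (p OR (t OR t)))
Evaluate both on each of 32 rows (bits = p,q,r,s,t):
  row 0 [00000]: F1=0 F2=0 -> 0
  row 1 [00001]: F1=1 F2=1 -> 0
  row 2 [00010]: F1=0 F2=0 -> 0
  row 3 [00011]: F1=1 F2=1 -> 0
  row 4 [00100]: F1=0 F2=0 -> 0
  row 5 [00101]: F1=1 F2=1 -> 0
  row 6 [00110]: F1=0 F2=0 -> 0
  row 7 [00111]: F1=1 F2=1 -> 0
  row 8 [01000]: F1=0 F2=0 -> 0
  row 9 [01001]: F1=1 F2=1 -> 0
  row 10 [01010]: F1=0 F2=0 -> 0
  row 11 [01011]: F1=1 F2=1 -> 0
  row 12 [01100]: F1=0 F2=0 -> 0
  row 13 [01101]: F1=1 F2=1 -> 0
  row 14 [01110]: F1=0 F2=0 -> 0
  row 15 [01111]: F1=1 F2=1 -> 0
  row 16 [10000]: F1=1 F2=1 -> 0
  row 17 [10001]: F1=1 F2=1 -> 0
  row 18 [10010]: F1=1 F2=1 -> 0
  row 19 [10011]: F1=1 F2=1 -> 0
  row 20 [10100]: F1=1 F2=1 -> 0
  row 21 [10101]: F1=1 F2=1 -> 0
  row 22 [10110]: F1=1 F2=1 -> 0
  row 23 [10111]: F1=1 F2=1 -> 0
  row 24 [11000]: F1=1 F2=0 (differ) -> 1
  row 25 [11001]: F1=1 F2=1 -> 0
  row 26 [11010]: F1=1 F2=0 (differ) -> 1
  row 27 [11011]: F1=1 F2=1 -> 0
  row 28 [11100]: F1=1 F2=0 (differ) -> 1
  row 29 [11101]: F1=1 F2=1 -> 0
  row 30 [11110]: F1=1 F2=0 (differ) -> 1
  row 31 [11111]: F1=1 F2=1 -> 0
Full result column, 8 rows per line (p,q fixed per line; r,s,t runs 000..111 left to right):
  rows 0-7 [p,q=00]: 00000000  (ones: 0)
  rows 8-15 [p,q=01]: 00000000  (ones: 0)
  rows 16-23 [p,q=10]: 00000000  (ones: 0)
  rows 24-31 [p,q=11]: 10101010  (ones: 4)
Disagreements = 0+0+0+4 = 4

4


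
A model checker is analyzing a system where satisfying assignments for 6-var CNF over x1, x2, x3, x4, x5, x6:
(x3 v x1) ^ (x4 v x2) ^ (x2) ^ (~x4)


CNF with 4 clauses over 6 vars (64 assignments).
An assignment satisfies CNF iff every clause has >=1 true literal.
Check each row (bits = x1,x2,x3,x4,x5,x6; clause T/F shown):
  row 0 [000000]: clauses=FFFT -> 0
  row 1 [000001]: clauses=FFFT -> 0
  row 2 [000010]: clauses=FFFT -> 0
  row 3 [000011]: clauses=FFFT -> 0
  row 4 [000100]: clauses=FTFF -> 0
  (every remaining row is evaluated the same way; all 64 results are listed next)
Full result column, 8 rows per line (x1,x2,x3 fixed per line; x4,x5,x6 runs 000..111 left to right):
  rows 0-7 [x1,x2,x3=000]: 00000000  (ones: 0)
  rows 8-15 [x1,x2,x3=001]: 00000000  (ones: 0)
  rows 16-23 [x1,x2,x3=010]: 00000000  (ones: 0)
  rows 24-31 [x1,x2,x3=011]: 11110000  (ones: 4)
  rows 32-39 [x1,x2,x3=100]: 00000000  (ones: 0)
  rows 40-47 [x1,x2,x3=101]: 00000000  (ones: 0)
  rows 48-55 [x1,x2,x3=110]: 11110000  (ones: 4)
  rows 56-63 [x1,x2,x3=111]: 11110000  (ones: 4)
Satisfying assignments = 0+0+0+4+0+0+4+4 = 12

12


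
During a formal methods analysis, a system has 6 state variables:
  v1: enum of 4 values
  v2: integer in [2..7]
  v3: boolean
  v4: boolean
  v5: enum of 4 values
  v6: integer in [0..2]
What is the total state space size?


State space = product of domain sizes of all variables.
Domain sizes:
  v1 (enum of 4 values): 4
  v2 (integer in [2..7]): 6
  v3 (boolean): 2
  v4 (boolean): 2
  v5 (enum of 4 values): 4
  v6 (integer in [0..2]): 3
Product = 4 * 6 * 2 * 2 * 4 * 3 = 1152

1152


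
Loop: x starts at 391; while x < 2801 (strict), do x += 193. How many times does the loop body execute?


Step 1: x goes from 391 toward 2801 by 193; the body runs while x<2801, so iterations = ceil((bound-start)/step)
Step 2: Distance=2410
Step 3: ceil(2410/193)=13

13


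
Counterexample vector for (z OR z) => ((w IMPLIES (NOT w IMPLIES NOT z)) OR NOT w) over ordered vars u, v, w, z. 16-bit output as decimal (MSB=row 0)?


F1 = (z OR z)
F2 = ((w IMPLIES (NOT w IMPLIES NOT z)) OR NOT w)
Counterexample to F1=>F2 is where F1=1 and F2=0.
Evaluate each row (bits = u,v,w,z, MSB first):
  row 0 [0000]: F1=0 F2=1 -> F1&~F2 -> 0
  row 1 [0001]: F1=1 F2=1 -> F1&~F2 -> 0
  row 2 [0010]: F1=0 F2=1 -> F1&~F2 -> 0
  row 3 [0011]: F1=1 F2=1 -> F1&~F2 -> 0
  row 4 [0100]: F1=0 F2=1 -> F1&~F2 -> 0
  row 5 [0101]: F1=1 F2=1 -> F1&~F2 -> 0
  row 6 [0110]: F1=0 F2=1 -> F1&~F2 -> 0
  row 7 [0111]: F1=1 F2=1 -> F1&~F2 -> 0
  row 8 [1000]: F1=0 F2=1 -> F1&~F2 -> 0
  row 9 [1001]: F1=1 F2=1 -> F1&~F2 -> 0
  row 10 [1010]: F1=0 F2=1 -> F1&~F2 -> 0
  row 11 [1011]: F1=1 F2=1 -> F1&~F2 -> 0
  row 12 [1100]: F1=0 F2=1 -> F1&~F2 -> 0
  row 13 [1101]: F1=1 F2=1 -> F1&~F2 -> 0
  row 14 [1110]: F1=0 F2=1 -> F1&~F2 -> 0
  row 15 [1111]: F1=1 F2=1 -> F1&~F2 -> 0
Full result column, 4 rows per line (u,v fixed per line; w,z runs 00..11 left to right):
  rows 0-3 [u,v=00]: 0000  = hex 0
  rows 4-7 [u,v=01]: 0000  = hex 0
  rows 8-11 [u,v=10]: 0000  = hex 0
  rows 12-15 [u,v=11]: 0000  = hex 0
Counterexample vector (row 0 .. row 15) = 0000000000000000
Output column grouped in 4s = 0000 0000 0000 0000 = 0x0000
Convert to decimal digit by digit (value = value*16 + digit):
  0 -> 0
  0*16 + 0 = 0
  0*16 + 0 = 0
  0*16 + 0 = 0
Decimal = 0

0


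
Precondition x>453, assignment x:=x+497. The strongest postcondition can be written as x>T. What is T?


Formula: sp(P, x:=E) = exists old_x. (x = E[old_x/x]) AND P[old_x/x] (old_x is the value of x before the assignment; eliminate old_x by solving x = E[old_x/x] for old_x)
Step 1: Precondition P: x>453, i.e. old_x > 453
Step 2: Assignment gives x = old_x + 497, so old_x = x - 497
Step 3: Substitute into P: x - 497 > 453
Step 4: Simplify: x > 453+497 = 950

950


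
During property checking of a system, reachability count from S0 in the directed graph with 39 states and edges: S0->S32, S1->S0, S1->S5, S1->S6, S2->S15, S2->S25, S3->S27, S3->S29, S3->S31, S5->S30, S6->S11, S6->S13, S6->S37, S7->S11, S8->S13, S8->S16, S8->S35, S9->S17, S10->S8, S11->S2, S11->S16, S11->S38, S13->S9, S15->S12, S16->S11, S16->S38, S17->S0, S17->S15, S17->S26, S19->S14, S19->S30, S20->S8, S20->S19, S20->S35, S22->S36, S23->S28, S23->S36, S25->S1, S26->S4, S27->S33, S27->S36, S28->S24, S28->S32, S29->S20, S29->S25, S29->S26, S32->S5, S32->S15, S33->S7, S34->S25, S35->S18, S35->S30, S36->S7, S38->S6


BFS from S0:
  layer 0: {S0}
  layer 1: {S32}
  layer 2: {S5, S15}
  layer 3: {S12, S30}
Reachable set: {S0, S5, S12, S15, S30, S32}
Count = 6

6


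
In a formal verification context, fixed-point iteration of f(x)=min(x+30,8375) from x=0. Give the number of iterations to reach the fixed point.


Step 1: x=0, cap=8375, increment=30
Step 2: x grows by 30 each step until capped at 8375; fixed point is x=8375
Step 3: iterations = ceil(8375/30) = 280

280


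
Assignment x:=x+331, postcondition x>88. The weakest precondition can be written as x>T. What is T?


Formula: wp(x:=E, P) = P[E/x] (substitute E for x in postcondition)
Step 1: Postcondition: x>88
Step 2: Substitute x+331 for x: x+331>88
Step 3: Solve for x: x > 88-331 = -243

-243


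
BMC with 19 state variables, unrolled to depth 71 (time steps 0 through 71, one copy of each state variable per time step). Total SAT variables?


BMC unrolls to depth k, creating one copy of each state var for steps 0..k.
Step count = 71 + 1 = 72 (steps 0 through 71)
Vars per step = 19
Total = 19 * 72 = 1368

1368


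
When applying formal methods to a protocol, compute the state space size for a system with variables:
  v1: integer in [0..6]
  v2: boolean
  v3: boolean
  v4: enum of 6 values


State space = product of domain sizes of all variables.
Domain sizes:
  v1 (integer in [0..6]): 7
  v2 (boolean): 2
  v3 (boolean): 2
  v4 (enum of 6 values): 6
Product = 7 * 2 * 2 * 6 = 168

168


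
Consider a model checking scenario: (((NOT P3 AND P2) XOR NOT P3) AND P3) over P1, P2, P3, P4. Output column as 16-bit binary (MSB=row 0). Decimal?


Formula: (((NOT P3 AND P2) XOR NOT P3) AND P3) over P1, P2, P3, P4 (16 rows)
Evaluate each row (bits = P1,P2,P3,P4, MSB first):
  row 0 [0000]: (((NOT 0 AND 0) XOR NOT 0) AND 0) -> 0
  row 1 [0001]: (((NOT 0 AND 0) XOR NOT 0) AND 0) -> 0
  row 2 [0010]: (((NOT 1 AND 0) XOR NOT 1) AND 1) -> 0
  row 3 [0011]: (((NOT 1 AND 0) XOR NOT 1) AND 1) -> 0
  row 4 [0100]: (((NOT 0 AND 1) XOR NOT 0) AND 0) -> 0
  row 5 [0101]: (((NOT 0 AND 1) XOR NOT 0) AND 0) -> 0
  row 6 [0110]: (((NOT 1 AND 1) XOR NOT 1) AND 1) -> 0
  row 7 [0111]: (((NOT 1 AND 1) XOR NOT 1) AND 1) -> 0
  row 8 [1000]: (((NOT 0 AND 0) XOR NOT 0) AND 0) -> 0
  row 9 [1001]: (((NOT 0 AND 0) XOR NOT 0) AND 0) -> 0
  row 10 [1010]: (((NOT 1 AND 0) XOR NOT 1) AND 1) -> 0
  row 11 [1011]: (((NOT 1 AND 0) XOR NOT 1) AND 1) -> 0
  row 12 [1100]: (((NOT 0 AND 1) XOR NOT 0) AND 0) -> 0
  row 13 [1101]: (((NOT 0 AND 1) XOR NOT 0) AND 0) -> 0
  row 14 [1110]: (((NOT 1 AND 1) XOR NOT 1) AND 1) -> 0
  row 15 [1111]: (((NOT 1 AND 1) XOR NOT 1) AND 1) -> 0
Full result column, 4 rows per line (P1,P2 fixed per line; P3,P4 runs 00..11 left to right):
  rows 0-3 [P1,P2=00]: 0000  = hex 0
  rows 4-7 [P1,P2=01]: 0000  = hex 0
  rows 8-11 [P1,P2=10]: 0000  = hex 0
  rows 12-15 [P1,P2=11]: 0000  = hex 0
Output column (row 0 .. row 15) = 0000000000000000
Output column grouped in 4s = 0000 0000 0000 0000 = 0x0000
Convert to decimal digit by digit (value = value*16 + digit):
  0 -> 0
  0*16 + 0 = 0
  0*16 + 0 = 0
  0*16 + 0 = 0
Decimal = 0

0


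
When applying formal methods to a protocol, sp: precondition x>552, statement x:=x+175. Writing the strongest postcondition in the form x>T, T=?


Formula: sp(P, x:=E) = exists old_x. (x = E[old_x/x]) AND P[old_x/x] (old_x is the value of x before the assignment; eliminate old_x by solving x = E[old_x/x] for old_x)
Step 1: Precondition P: x>552, i.e. old_x > 552
Step 2: Assignment gives x = old_x + 175, so old_x = x - 175
Step 3: Substitute into P: x - 175 > 552
Step 4: Simplify: x > 552+175 = 727

727


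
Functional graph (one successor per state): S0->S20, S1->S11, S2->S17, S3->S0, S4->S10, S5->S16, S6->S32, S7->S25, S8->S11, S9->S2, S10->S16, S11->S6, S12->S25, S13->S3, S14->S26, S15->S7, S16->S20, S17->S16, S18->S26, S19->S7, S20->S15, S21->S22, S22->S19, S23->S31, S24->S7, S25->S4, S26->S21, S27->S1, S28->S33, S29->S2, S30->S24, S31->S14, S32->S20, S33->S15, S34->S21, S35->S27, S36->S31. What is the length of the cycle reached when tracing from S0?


Trace from S0 until a state repeats:
  S0 -> S20 -> S15 -> S7 -> S25 -> S4 -> S10 -> S16 -> S20
S20 first seen at step 1, revisited at step 8.
Cycle length = 8 - 1 = 7

7


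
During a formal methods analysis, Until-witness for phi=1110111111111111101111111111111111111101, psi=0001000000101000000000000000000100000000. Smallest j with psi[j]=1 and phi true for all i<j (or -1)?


(phi U psi) at 0: need smallest j with psi[j]=1 and phi[i]=1 for all i in [0,j).
Scan from step 0:
  step 0: phi=1, psi=0 -> continue
  step 1: phi=1, psi=0 -> continue
  step 2: phi=1, psi=0 -> continue
  step 3: psi=1 and phi held for [0,3) -> witness found
Witness step = 3

3


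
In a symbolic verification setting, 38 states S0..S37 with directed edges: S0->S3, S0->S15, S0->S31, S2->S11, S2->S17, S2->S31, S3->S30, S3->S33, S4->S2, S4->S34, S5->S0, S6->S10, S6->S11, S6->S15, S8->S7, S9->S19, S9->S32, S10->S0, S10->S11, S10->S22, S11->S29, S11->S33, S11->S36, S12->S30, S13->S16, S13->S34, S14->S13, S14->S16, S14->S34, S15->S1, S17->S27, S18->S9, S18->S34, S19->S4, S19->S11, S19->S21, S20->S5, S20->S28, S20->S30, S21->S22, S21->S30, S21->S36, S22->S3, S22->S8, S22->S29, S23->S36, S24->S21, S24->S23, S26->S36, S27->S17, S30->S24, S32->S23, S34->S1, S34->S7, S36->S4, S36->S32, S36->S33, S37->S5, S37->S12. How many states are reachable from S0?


BFS from S0:
  layer 0: {S0}
  layer 1: {S3, S15, S31}
  layer 2: {S1, S30, S33}
  layer 3: {S24}
  layer 4: {S21, S23}
  layer 5: {S22, S36}
  layer 6: {S4, S8, S29, S32}
  layer 7: {S2, S7, S34}
  layer 8: {S11, S17}
  layer 9: {S27}
Reachable set: {S0, S1, S2, S3, S4, S7, S8, S11, S15, S17, S21, S22, S23, S24, S27, S29, S30, S31, S32, S33, S34, S36}
Count = 22

22


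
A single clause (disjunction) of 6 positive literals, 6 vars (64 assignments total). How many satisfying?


Step 1: Total=2^6=64
Step 2: Unsat when all 6 false: 2^0=1
Step 3: Sat=64-1=63

63


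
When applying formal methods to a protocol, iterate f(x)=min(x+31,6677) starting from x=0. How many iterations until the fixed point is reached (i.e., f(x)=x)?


Step 1: x=0, cap=6677, increment=31
Step 2: x grows by 31 each step until capped at 6677; fixed point is x=6677
Step 3: iterations = ceil(6677/31) = 216

216


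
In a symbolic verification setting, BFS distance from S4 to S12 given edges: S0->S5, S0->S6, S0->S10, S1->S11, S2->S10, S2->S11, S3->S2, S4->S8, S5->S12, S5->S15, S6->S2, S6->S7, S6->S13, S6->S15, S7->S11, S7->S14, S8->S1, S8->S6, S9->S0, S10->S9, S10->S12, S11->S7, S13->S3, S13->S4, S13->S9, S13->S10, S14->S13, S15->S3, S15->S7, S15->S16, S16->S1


BFS layer-by-layer from S4:
  dist 0: {S4}
  dist 1: {S8}
  dist 2: {S1, S6}
  dist 3: {S2, S7, S11, S13, S15}
  dist 4: {S3, S9, S10, S14, S16}
  dist 5: {S0, S12}
  -> S12 reached at distance 5
Shortest path length = 5

5


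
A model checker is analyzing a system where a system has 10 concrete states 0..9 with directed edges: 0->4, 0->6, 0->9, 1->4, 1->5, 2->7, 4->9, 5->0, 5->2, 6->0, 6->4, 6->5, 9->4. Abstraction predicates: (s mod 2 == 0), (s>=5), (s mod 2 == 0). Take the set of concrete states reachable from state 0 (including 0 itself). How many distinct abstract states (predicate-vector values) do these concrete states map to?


BFS from 0:
Concrete reachable: {0, 2, 4, 5, 6, 7, 9}
Abstract via predicates (s mod 2 == 0), (s>=5), (s mod 2 == 0):
  (0,1,0) <- {5, 7, 9}
  (1,0,1) <- {0, 2, 4}
  (1,1,1) <- {6}
Distinct abstract states = 3

3


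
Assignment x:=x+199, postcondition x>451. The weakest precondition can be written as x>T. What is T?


Formula: wp(x:=E, P) = P[E/x] (substitute E for x in postcondition)
Step 1: Postcondition: x>451
Step 2: Substitute x+199 for x: x+199>451
Step 3: Solve for x: x > 451-199 = 252

252


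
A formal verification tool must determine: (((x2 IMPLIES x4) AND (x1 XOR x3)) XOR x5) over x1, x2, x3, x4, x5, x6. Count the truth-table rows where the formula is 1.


Formula: (((x2 IMPLIES x4) AND (x1 XOR x3)) XOR x5) over 6 vars (64 rows)
Evaluate each row (x1, x2, x3, x4, x5, x6 as bits, MSB first):
  row 0 [000000]: (((0 IMPLIES 0) AND (0 XOR 0)) XOR 0) -> 0
  row 1 [000001]: (((0 IMPLIES 0) AND (0 XOR 0)) XOR 0) -> 0
  row 2 [000010]: (((0 IMPLIES 0) AND (0 XOR 0)) XOR 1) -> 1
  row 3 [000011]: (((0 IMPLIES 0) AND (0 XOR 0)) XOR 1) -> 1
  row 4 [000100]: (((0 IMPLIES 1) AND (0 XOR 0)) XOR 0) -> 0
  (every remaining row is evaluated the same way; all 64 results are listed next)
Full result column, 8 rows per line (x1,x2,x3 fixed per line; x4,x5,x6 runs 000..111 left to right):
  rows 0-7 [x1,x2,x3=000]: 00110011  (ones: 4)
  rows 8-15 [x1,x2,x3=001]: 11001100  (ones: 4)
  rows 16-23 [x1,x2,x3=010]: 00110011  (ones: 4)
  rows 24-31 [x1,x2,x3=011]: 00111100  (ones: 4)
  rows 32-39 [x1,x2,x3=100]: 11001100  (ones: 4)
  rows 40-47 [x1,x2,x3=101]: 00110011  (ones: 4)
  rows 48-55 [x1,x2,x3=110]: 00111100  (ones: 4)
  rows 56-63 [x1,x2,x3=111]: 00110011  (ones: 4)
Count of 1-rows = 4+4+4+4+4+4+4+4 = 32

32


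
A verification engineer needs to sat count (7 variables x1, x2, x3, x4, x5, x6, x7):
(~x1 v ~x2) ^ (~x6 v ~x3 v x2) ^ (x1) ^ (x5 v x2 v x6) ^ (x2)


CNF with 5 clauses over 7 vars (128 assignments).
An assignment satisfies CNF iff every clause has >=1 true literal.
Check each row (bits = x1,x2,x3,x4,x5,x6,x7; clause T/F shown):
  row 0 [0000000]: clauses=TTFFF -> 0
  row 1 [0000001]: clauses=TTFFF -> 0
  row 2 [0000010]: clauses=TTFTF -> 0
  row 3 [0000011]: clauses=TTFTF -> 0
  row 4 [0000100]: clauses=TTFTF -> 0
  (every remaining row is evaluated the same way; all 128 results are listed next)
Full result column, 8 rows per line (x1,x2,x3,x4 fixed per line; x5,x6,x7 runs 000..111 left to right):
  rows 0-7 [x1,x2,x3,x4=0000]: 00000000  (ones: 0)
  rows 8-15 [x1,x2,x3,x4=0001]: 00000000  (ones: 0)
  rows 16-23 [x1,x2,x3,x4=0010]: 00000000  (ones: 0)
  rows 24-31 [x1,x2,x3,x4=0011]: 00000000  (ones: 0)
  rows 32-39 [x1,x2,x3,x4=0100]: 00000000  (ones: 0)
  rows 40-47 [x1,x2,x3,x4=0101]: 00000000  (ones: 0)
  rows 48-55 [x1,x2,x3,x4=0110]: 00000000  (ones: 0)
  rows 56-63 [x1,x2,x3,x4=0111]: 00000000  (ones: 0)
  rows 64-71 [x1,x2,x3,x4=1000]: 00000000  (ones: 0)
  rows 72-79 [x1,x2,x3,x4=1001]: 00000000  (ones: 0)
  rows 80-87 [x1,x2,x3,x4=1010]: 00000000  (ones: 0)
  rows 88-95 [x1,x2,x3,x4=1011]: 00000000  (ones: 0)
  rows 96-103 [x1,x2,x3,x4=1100]: 00000000  (ones: 0)
  rows 104-111 [x1,x2,x3,x4=1101]: 00000000  (ones: 0)
  rows 112-119 [x1,x2,x3,x4=1110]: 00000000  (ones: 0)
  rows 120-127 [x1,x2,x3,x4=1111]: 00000000  (ones: 0)
Satisfying assignments = 0+0+0+0+0+0+0+0+0+0+0+0+0+0+0+0 = 0

0


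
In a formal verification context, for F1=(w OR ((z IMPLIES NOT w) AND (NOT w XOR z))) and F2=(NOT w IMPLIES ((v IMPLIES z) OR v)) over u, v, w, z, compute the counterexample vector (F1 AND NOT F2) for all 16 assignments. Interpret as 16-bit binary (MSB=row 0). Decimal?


F1 = (w OR ((z IMPLIES NOT w) AND (NOT w XOR z)))
F2 = (NOT w IMPLIES ((v IMPLIES z) OR v))
Counterexample to F1=>F2 is where F1=1 and F2=0.
Evaluate each row (bits = u,v,w,z, MSB first):
  row 0 [0000]: F1=1 F2=1 -> F1&~F2 -> 0
  row 1 [0001]: F1=0 F2=1 -> F1&~F2 -> 0
  row 2 [0010]: F1=1 F2=1 -> F1&~F2 -> 0
  row 3 [0011]: F1=1 F2=1 -> F1&~F2 -> 0
  row 4 [0100]: F1=1 F2=1 -> F1&~F2 -> 0
  row 5 [0101]: F1=0 F2=1 -> F1&~F2 -> 0
  row 6 [0110]: F1=1 F2=1 -> F1&~F2 -> 0
  row 7 [0111]: F1=1 F2=1 -> F1&~F2 -> 0
  row 8 [1000]: F1=1 F2=1 -> F1&~F2 -> 0
  row 9 [1001]: F1=0 F2=1 -> F1&~F2 -> 0
  row 10 [1010]: F1=1 F2=1 -> F1&~F2 -> 0
  row 11 [1011]: F1=1 F2=1 -> F1&~F2 -> 0
  row 12 [1100]: F1=1 F2=1 -> F1&~F2 -> 0
  row 13 [1101]: F1=0 F2=1 -> F1&~F2 -> 0
  row 14 [1110]: F1=1 F2=1 -> F1&~F2 -> 0
  row 15 [1111]: F1=1 F2=1 -> F1&~F2 -> 0
Full result column, 4 rows per line (u,v fixed per line; w,z runs 00..11 left to right):
  rows 0-3 [u,v=00]: 0000  = hex 0
  rows 4-7 [u,v=01]: 0000  = hex 0
  rows 8-11 [u,v=10]: 0000  = hex 0
  rows 12-15 [u,v=11]: 0000  = hex 0
Counterexample vector (row 0 .. row 15) = 0000000000000000
Output column grouped in 4s = 0000 0000 0000 0000 = 0x0000
Convert to decimal digit by digit (value = value*16 + digit):
  0 -> 0
  0*16 + 0 = 0
  0*16 + 0 = 0
  0*16 + 0 = 0
Decimal = 0

0


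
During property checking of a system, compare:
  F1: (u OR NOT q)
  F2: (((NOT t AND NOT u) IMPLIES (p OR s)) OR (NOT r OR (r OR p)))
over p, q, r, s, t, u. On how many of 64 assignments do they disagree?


F1 = (u OR NOT q)
F2 = (((NOT t AND NOT u) IMPLIES (p OR s)) OR (NOT r OR (r OR p)))
Evaluate both on each of 64 rows (bits = p,q,r,s,t,u):
  row 0 [000000]: F1=1 F2=1 -> 0
  row 1 [000001]: F1=1 F2=1 -> 0
  row 2 [000010]: F1=1 F2=1 -> 0
  row 3 [000011]: F1=1 F2=1 -> 0
  row 4 [000100]: F1=1 F2=1 -> 0
  (every remaining row is evaluated the same way; all 64 results are listed next)
Full result column, 8 rows per line (p,q,r fixed per line; s,t,u runs 000..111 left to right):
  rows 0-7 [p,q,r=000]: 00000000  (ones: 0)
  rows 8-15 [p,q,r=001]: 00000000  (ones: 0)
  rows 16-23 [p,q,r=010]: 10101010  (ones: 4)
  rows 24-31 [p,q,r=011]: 10101010  (ones: 4)
  rows 32-39 [p,q,r=100]: 00000000  (ones: 0)
  rows 40-47 [p,q,r=101]: 00000000  (ones: 0)
  rows 48-55 [p,q,r=110]: 10101010  (ones: 4)
  rows 56-63 [p,q,r=111]: 10101010  (ones: 4)
Disagreements = 0+0+4+4+0+0+4+4 = 16

16


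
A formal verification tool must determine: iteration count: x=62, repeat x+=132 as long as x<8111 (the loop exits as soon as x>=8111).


Step 1: x goes from 62 toward 8111 by 132; the body runs while x<8111, so iterations = ceil((bound-start)/step)
Step 2: Distance=8049
Step 3: ceil(8049/132)=61

61


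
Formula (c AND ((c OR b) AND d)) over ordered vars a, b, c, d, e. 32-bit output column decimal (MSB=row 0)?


Formula: (c AND ((c OR b) AND d)) over a, b, c, d, e (32 rows)
Evaluate each row (bits = a,b,c,d,e, MSB first):
  row 0 [00000]: (0 AND ((0 OR 0) AND 0)) -> 0
  row 1 [00001]: (0 AND ((0 OR 0) AND 0)) -> 0
  row 2 [00010]: (0 AND ((0 OR 0) AND 1)) -> 0
  row 3 [00011]: (0 AND ((0 OR 0) AND 1)) -> 0
  row 4 [00100]: (1 AND ((1 OR 0) AND 0)) -> 0
  row 5 [00101]: (1 AND ((1 OR 0) AND 0)) -> 0
  row 6 [00110]: (1 AND ((1 OR 0) AND 1)) -> 1
  row 7 [00111]: (1 AND ((1 OR 0) AND 1)) -> 1
  row 8 [01000]: (0 AND ((0 OR 1) AND 0)) -> 0
  row 9 [01001]: (0 AND ((0 OR 1) AND 0)) -> 0
  row 10 [01010]: (0 AND ((0 OR 1) AND 1)) -> 0
  row 11 [01011]: (0 AND ((0 OR 1) AND 1)) -> 0
  row 12 [01100]: (1 AND ((1 OR 1) AND 0)) -> 0
  row 13 [01101]: (1 AND ((1 OR 1) AND 0)) -> 0
  row 14 [01110]: (1 AND ((1 OR 1) AND 1)) -> 1
  row 15 [01111]: (1 AND ((1 OR 1) AND 1)) -> 1
  row 16 [10000]: (0 AND ((0 OR 0) AND 0)) -> 0
  row 17 [10001]: (0 AND ((0 OR 0) AND 0)) -> 0
  row 18 [10010]: (0 AND ((0 OR 0) AND 1)) -> 0
  row 19 [10011]: (0 AND ((0 OR 0) AND 1)) -> 0
  row 20 [10100]: (1 AND ((1 OR 0) AND 0)) -> 0
  row 21 [10101]: (1 AND ((1 OR 0) AND 0)) -> 0
  row 22 [10110]: (1 AND ((1 OR 0) AND 1)) -> 1
  row 23 [10111]: (1 AND ((1 OR 0) AND 1)) -> 1
  row 24 [11000]: (0 AND ((0 OR 1) AND 0)) -> 0
  row 25 [11001]: (0 AND ((0 OR 1) AND 0)) -> 0
  row 26 [11010]: (0 AND ((0 OR 1) AND 1)) -> 0
  row 27 [11011]: (0 AND ((0 OR 1) AND 1)) -> 0
  row 28 [11100]: (1 AND ((1 OR 1) AND 0)) -> 0
  row 29 [11101]: (1 AND ((1 OR 1) AND 0)) -> 0
  row 30 [11110]: (1 AND ((1 OR 1) AND 1)) -> 1
  row 31 [11111]: (1 AND ((1 OR 1) AND 1)) -> 1
Full result column, 4 rows per line (a,b,c fixed per line; d,e runs 00..11 left to right):
  rows 0-3 [a,b,c=000]: 0000  = hex 0
  rows 4-7 [a,b,c=001]: 0011  = hex 3
  rows 8-11 [a,b,c=010]: 0000  = hex 0
  rows 12-15 [a,b,c=011]: 0011  = hex 3
  rows 16-19 [a,b,c=100]: 0000  = hex 0
  rows 20-23 [a,b,c=101]: 0011  = hex 3
  rows 24-27 [a,b,c=110]: 0000  = hex 0
  rows 28-31 [a,b,c=111]: 0011  = hex 3
Output column (row 0 .. row 31) = 00000011000000110000001100000011
Output column grouped in 4s = 0000 0011 0000 0011 0000 0011 0000 0011 = 0x03030303
Convert to decimal digit by digit (value = value*16 + digit):
  0 -> 0
  0*16 + 3 = 3
  3*16 + 0 = 48
  48*16 + 3 = 771
  771*16 + 0 = 12336
  12336*16 + 3 = 197379
  197379*16 + 0 = 3158064
  3158064*16 + 3 = 50529027
Decimal = 50529027

50529027


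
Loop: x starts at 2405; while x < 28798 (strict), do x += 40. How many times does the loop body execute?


Step 1: x goes from 2405 toward 28798 by 40; the body runs while x<28798, so iterations = ceil((bound-start)/step)
Step 2: Distance=26393
Step 3: ceil(26393/40)=660

660


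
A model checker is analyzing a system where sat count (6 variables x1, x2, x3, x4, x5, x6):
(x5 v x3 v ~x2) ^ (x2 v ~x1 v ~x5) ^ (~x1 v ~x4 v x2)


CNF with 3 clauses over 6 vars (64 assignments).
An assignment satisfies CNF iff every clause has >=1 true literal.
Check each row (bits = x1,x2,x3,x4,x5,x6; clause T/F shown):
  row 0 [000000]: clauses=TTT -> 1
  row 1 [000001]: clauses=TTT -> 1
  row 2 [000010]: clauses=TTT -> 1
  row 3 [000011]: clauses=TTT -> 1
  row 4 [000100]: clauses=TTT -> 1
  (every remaining row is evaluated the same way; all 64 results are listed next)
Full result column, 8 rows per line (x1,x2,x3 fixed per line; x4,x5,x6 runs 000..111 left to right):
  rows 0-7 [x1,x2,x3=000]: 11111111  (ones: 8)
  rows 8-15 [x1,x2,x3=001]: 11111111  (ones: 8)
  rows 16-23 [x1,x2,x3=010]: 00110011  (ones: 4)
  rows 24-31 [x1,x2,x3=011]: 11111111  (ones: 8)
  rows 32-39 [x1,x2,x3=100]: 11000000  (ones: 2)
  rows 40-47 [x1,x2,x3=101]: 11000000  (ones: 2)
  rows 48-55 [x1,x2,x3=110]: 00110011  (ones: 4)
  rows 56-63 [x1,x2,x3=111]: 11111111  (ones: 8)
Satisfying assignments = 8+8+4+8+2+2+4+8 = 44

44


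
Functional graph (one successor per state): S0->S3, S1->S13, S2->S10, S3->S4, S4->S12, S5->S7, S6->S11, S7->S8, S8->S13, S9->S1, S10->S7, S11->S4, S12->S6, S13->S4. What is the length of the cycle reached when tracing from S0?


Trace from S0 until a state repeats:
  S0 -> S3 -> S4 -> S12 -> S6 -> S11 -> S4
S4 first seen at step 2, revisited at step 6.
Cycle length = 6 - 2 = 4

4


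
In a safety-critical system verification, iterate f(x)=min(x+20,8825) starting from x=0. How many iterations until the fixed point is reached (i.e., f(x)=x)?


Step 1: x=0, cap=8825, increment=20
Step 2: x grows by 20 each step until capped at 8825; fixed point is x=8825
Step 3: iterations = ceil(8825/20) = 442

442


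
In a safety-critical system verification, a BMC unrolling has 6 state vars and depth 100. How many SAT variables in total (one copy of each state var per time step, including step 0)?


BMC unrolls to depth k, creating one copy of each state var for steps 0..k.
Step count = 100 + 1 = 101 (steps 0 through 100)
Vars per step = 6
Total = 6 * 101 = 606

606


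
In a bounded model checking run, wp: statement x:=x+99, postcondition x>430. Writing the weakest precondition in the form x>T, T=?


Formula: wp(x:=E, P) = P[E/x] (substitute E for x in postcondition)
Step 1: Postcondition: x>430
Step 2: Substitute x+99 for x: x+99>430
Step 3: Solve for x: x > 430-99 = 331

331


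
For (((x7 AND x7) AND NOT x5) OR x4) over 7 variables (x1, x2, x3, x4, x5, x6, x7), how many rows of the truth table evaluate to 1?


Formula: (((x7 AND x7) AND NOT x5) OR x4) over 7 vars (128 rows)
Evaluate each row (x1, x2, x3, x4, x5, x6, x7 as bits, MSB first):
  row 0 [0000000]: (((0 AND 0) AND NOT 0) OR 0) -> 0
  row 1 [0000001]: (((1 AND 1) AND NOT 0) OR 0) -> 1
  row 2 [0000010]: (((0 AND 0) AND NOT 0) OR 0) -> 0
  row 3 [0000011]: (((1 AND 1) AND NOT 0) OR 0) -> 1
  row 4 [0000100]: (((0 AND 0) AND NOT 1) OR 0) -> 0
  (every remaining row is evaluated the same way; all 128 results are listed next)
Full result column, 8 rows per line (x1,x2,x3,x4 fixed per line; x5,x6,x7 runs 000..111 left to right):
  rows 0-7 [x1,x2,x3,x4=0000]: 01010000  (ones: 2)
  rows 8-15 [x1,x2,x3,x4=0001]: 11111111  (ones: 8)
  rows 16-23 [x1,x2,x3,x4=0010]: 01010000  (ones: 2)
  rows 24-31 [x1,x2,x3,x4=0011]: 11111111  (ones: 8)
  rows 32-39 [x1,x2,x3,x4=0100]: 01010000  (ones: 2)
  rows 40-47 [x1,x2,x3,x4=0101]: 11111111  (ones: 8)
  rows 48-55 [x1,x2,x3,x4=0110]: 01010000  (ones: 2)
  rows 56-63 [x1,x2,x3,x4=0111]: 11111111  (ones: 8)
  rows 64-71 [x1,x2,x3,x4=1000]: 01010000  (ones: 2)
  rows 72-79 [x1,x2,x3,x4=1001]: 11111111  (ones: 8)
  rows 80-87 [x1,x2,x3,x4=1010]: 01010000  (ones: 2)
  rows 88-95 [x1,x2,x3,x4=1011]: 11111111  (ones: 8)
  rows 96-103 [x1,x2,x3,x4=1100]: 01010000  (ones: 2)
  rows 104-111 [x1,x2,x3,x4=1101]: 11111111  (ones: 8)
  rows 112-119 [x1,x2,x3,x4=1110]: 01010000  (ones: 2)
  rows 120-127 [x1,x2,x3,x4=1111]: 11111111  (ones: 8)
Count of 1-rows = 2+8+2+8+2+8+2+8+2+8+2+8+2+8+2+8 = 80

80


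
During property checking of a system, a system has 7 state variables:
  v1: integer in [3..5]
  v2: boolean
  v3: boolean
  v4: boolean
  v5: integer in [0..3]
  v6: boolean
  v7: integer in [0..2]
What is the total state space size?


State space = product of domain sizes of all variables.
Domain sizes:
  v1 (integer in [3..5]): 3
  v2 (boolean): 2
  v3 (boolean): 2
  v4 (boolean): 2
  v5 (integer in [0..3]): 4
  v6 (boolean): 2
  v7 (integer in [0..2]): 3
Product = 3 * 2 * 2 * 2 * 4 * 2 * 3 = 576

576


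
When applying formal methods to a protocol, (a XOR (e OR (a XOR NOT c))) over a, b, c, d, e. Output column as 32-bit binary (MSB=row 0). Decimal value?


Formula: (a XOR (e OR (a XOR NOT c))) over a, b, c, d, e (32 rows)
Evaluate each row (bits = a,b,c,d,e, MSB first):
  row 0 [00000]: (0 XOR (0 OR (0 XOR NOT 0))) -> 1
  row 1 [00001]: (0 XOR (1 OR (0 XOR NOT 0))) -> 1
  row 2 [00010]: (0 XOR (0 OR (0 XOR NOT 0))) -> 1
  row 3 [00011]: (0 XOR (1 OR (0 XOR NOT 0))) -> 1
  row 4 [00100]: (0 XOR (0 OR (0 XOR NOT 1))) -> 0
  row 5 [00101]: (0 XOR (1 OR (0 XOR NOT 1))) -> 1
  row 6 [00110]: (0 XOR (0 OR (0 XOR NOT 1))) -> 0
  row 7 [00111]: (0 XOR (1 OR (0 XOR NOT 1))) -> 1
  row 8 [01000]: (0 XOR (0 OR (0 XOR NOT 0))) -> 1
  row 9 [01001]: (0 XOR (1 OR (0 XOR NOT 0))) -> 1
  row 10 [01010]: (0 XOR (0 OR (0 XOR NOT 0))) -> 1
  row 11 [01011]: (0 XOR (1 OR (0 XOR NOT 0))) -> 1
  row 12 [01100]: (0 XOR (0 OR (0 XOR NOT 1))) -> 0
  row 13 [01101]: (0 XOR (1 OR (0 XOR NOT 1))) -> 1
  row 14 [01110]: (0 XOR (0 OR (0 XOR NOT 1))) -> 0
  row 15 [01111]: (0 XOR (1 OR (0 XOR NOT 1))) -> 1
  row 16 [10000]: (1 XOR (0 OR (1 XOR NOT 0))) -> 1
  row 17 [10001]: (1 XOR (1 OR (1 XOR NOT 0))) -> 0
  row 18 [10010]: (1 XOR (0 OR (1 XOR NOT 0))) -> 1
  row 19 [10011]: (1 XOR (1 OR (1 XOR NOT 0))) -> 0
  row 20 [10100]: (1 XOR (0 OR (1 XOR NOT 1))) -> 0
  row 21 [10101]: (1 XOR (1 OR (1 XOR NOT 1))) -> 0
  row 22 [10110]: (1 XOR (0 OR (1 XOR NOT 1))) -> 0
  row 23 [10111]: (1 XOR (1 OR (1 XOR NOT 1))) -> 0
  row 24 [11000]: (1 XOR (0 OR (1 XOR NOT 0))) -> 1
  row 25 [11001]: (1 XOR (1 OR (1 XOR NOT 0))) -> 0
  row 26 [11010]: (1 XOR (0 OR (1 XOR NOT 0))) -> 1
  row 27 [11011]: (1 XOR (1 OR (1 XOR NOT 0))) -> 0
  row 28 [11100]: (1 XOR (0 OR (1 XOR NOT 1))) -> 0
  row 29 [11101]: (1 XOR (1 OR (1 XOR NOT 1))) -> 0
  row 30 [11110]: (1 XOR (0 OR (1 XOR NOT 1))) -> 0
  row 31 [11111]: (1 XOR (1 OR (1 XOR NOT 1))) -> 0
Full result column, 4 rows per line (a,b,c fixed per line; d,e runs 00..11 left to right):
  rows 0-3 [a,b,c=000]: 1111  = hex F
  rows 4-7 [a,b,c=001]: 0101  = hex 5
  rows 8-11 [a,b,c=010]: 1111  = hex F
  rows 12-15 [a,b,c=011]: 0101  = hex 5
  rows 16-19 [a,b,c=100]: 1010  = hex A
  rows 20-23 [a,b,c=101]: 0000  = hex 0
  rows 24-27 [a,b,c=110]: 1010  = hex A
  rows 28-31 [a,b,c=111]: 0000  = hex 0
Output column (row 0 .. row 31) = 11110101111101011010000010100000
Output column grouped in 4s = 1111 0101 1111 0101 1010 0000 1010 0000 = 0xF5F5A0A0
Convert to decimal digit by digit (value = value*16 + digit):
  F -> 15
  15*16 + 5 = 245
  245*16 + 15 (F) = 3935
  3935*16 + 5 = 62965
  62965*16 + 10 (A) = 1007450
  1007450*16 + 0 = 16119200
  16119200*16 + 10 (A) = 257907210
  257907210*16 + 0 = 4126515360
Decimal = 4126515360

4126515360


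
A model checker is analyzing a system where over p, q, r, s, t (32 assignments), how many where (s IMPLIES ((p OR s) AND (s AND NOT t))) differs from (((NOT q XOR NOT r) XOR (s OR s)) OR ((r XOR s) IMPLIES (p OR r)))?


F1 = (s IMPLIES ((p OR s) AND (s AND NOT t)))
F2 = (((NOT q XOR NOT r) XOR (s OR s)) OR ((r XOR s) IMPLIES (p OR r)))
Evaluate both on each of 32 rows (bits = p,q,r,s,t):
  row 0 [00000]: F1=1 F2=1 -> 0
  row 1 [00001]: F1=1 F2=1 -> 0
  row 2 [00010]: F1=1 F2=1 -> 0
  row 3 [00011]: F1=0 F2=1 (differ) -> 1
  row 4 [00100]: F1=1 F2=1 -> 0
  row 5 [00101]: F1=1 F2=1 -> 0
  row 6 [00110]: F1=1 F2=1 -> 0
  row 7 [00111]: F1=0 F2=1 (differ) -> 1
  row 8 [01000]: F1=1 F2=1 -> 0
  row 9 [01001]: F1=1 F2=1 -> 0
  row 10 [01010]: F1=1 F2=0 (differ) -> 1
  row 11 [01011]: F1=0 F2=0 -> 0
  row 12 [01100]: F1=1 F2=1 -> 0
  row 13 [01101]: F1=1 F2=1 -> 0
  row 14 [01110]: F1=1 F2=1 -> 0
  row 15 [01111]: F1=0 F2=1 (differ) -> 1
  row 16 [10000]: F1=1 F2=1 -> 0
  row 17 [10001]: F1=1 F2=1 -> 0
  row 18 [10010]: F1=1 F2=1 -> 0
  row 19 [10011]: F1=0 F2=1 (differ) -> 1
  row 20 [10100]: F1=1 F2=1 -> 0
  row 21 [10101]: F1=1 F2=1 -> 0
  row 22 [10110]: F1=1 F2=1 -> 0
  row 23 [10111]: F1=0 F2=1 (differ) -> 1
  row 24 [11000]: F1=1 F2=1 -> 0
  row 25 [11001]: F1=1 F2=1 -> 0
  row 26 [11010]: F1=1 F2=1 -> 0
  row 27 [11011]: F1=0 F2=1 (differ) -> 1
  row 28 [11100]: F1=1 F2=1 -> 0
  row 29 [11101]: F1=1 F2=1 -> 0
  row 30 [11110]: F1=1 F2=1 -> 0
  row 31 [11111]: F1=0 F2=1 (differ) -> 1
Full result column, 8 rows per line (p,q fixed per line; r,s,t runs 000..111 left to right):
  rows 0-7 [p,q=00]: 00010001  (ones: 2)
  rows 8-15 [p,q=01]: 00100001  (ones: 2)
  rows 16-23 [p,q=10]: 00010001  (ones: 2)
  rows 24-31 [p,q=11]: 00010001  (ones: 2)
Disagreements = 2+2+2+2 = 8

8


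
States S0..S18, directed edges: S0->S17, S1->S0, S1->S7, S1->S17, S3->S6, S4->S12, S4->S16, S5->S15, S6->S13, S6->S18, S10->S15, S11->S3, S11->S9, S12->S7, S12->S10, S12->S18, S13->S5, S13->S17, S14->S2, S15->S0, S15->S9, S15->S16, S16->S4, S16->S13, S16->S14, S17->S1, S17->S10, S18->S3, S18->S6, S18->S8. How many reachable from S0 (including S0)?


BFS from S0:
  layer 0: {S0}
  layer 1: {S17}
  layer 2: {S1, S10}
  layer 3: {S7, S15}
  layer 4: {S9, S16}
  layer 5: {S4, S13, S14}
  layer 6: {S2, S5, S12}
  layer 7: {S18}
  layer 8: {S3, S6, S8}
Reachable set: {S0, S1, S2, S3, S4, S5, S6, S7, S8, S9, S10, S12, S13, S14, S15, S16, S17, S18}
Count = 18

18


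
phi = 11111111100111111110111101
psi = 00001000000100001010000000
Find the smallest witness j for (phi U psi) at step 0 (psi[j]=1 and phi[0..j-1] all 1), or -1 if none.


(phi U psi) at 0: need smallest j with psi[j]=1 and phi[i]=1 for all i in [0,j).
Scan from step 0:
  step 0: phi=1, psi=0 -> continue
  step 1: phi=1, psi=0 -> continue
  step 2: phi=1, psi=0 -> continue
  step 3: phi=1, psi=0 -> continue
  step 4: psi=1 and phi held for [0,4) -> witness found
Witness step = 4

4


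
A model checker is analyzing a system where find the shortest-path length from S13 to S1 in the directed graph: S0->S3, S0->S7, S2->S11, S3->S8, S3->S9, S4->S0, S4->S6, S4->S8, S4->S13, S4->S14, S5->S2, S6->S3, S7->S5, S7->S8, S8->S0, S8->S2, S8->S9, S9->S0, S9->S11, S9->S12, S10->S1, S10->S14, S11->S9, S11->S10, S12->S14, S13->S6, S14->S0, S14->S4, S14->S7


BFS layer-by-layer from S13:
  dist 0: {S13}
  dist 1: {S6}
  dist 2: {S3}
  dist 3: {S8, S9}
  dist 4: {S0, S2, S11, S12}
  dist 5: {S7, S10, S14}
  dist 6: {S1, S4, S5}
  -> S1 reached at distance 6
Shortest path length = 6

6


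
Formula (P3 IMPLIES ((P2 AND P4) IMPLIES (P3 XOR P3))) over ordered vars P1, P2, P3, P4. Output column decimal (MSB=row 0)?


Formula: (P3 IMPLIES ((P2 AND P4) IMPLIES (P3 XOR P3))) over P1, P2, P3, P4 (16 rows)
Evaluate each row (bits = P1,P2,P3,P4, MSB first):
  row 0 [0000]: (0 IMPLIES ((0 AND 0) IMPLIES (0 XOR 0))) -> 1
  row 1 [0001]: (0 IMPLIES ((0 AND 1) IMPLIES (0 XOR 0))) -> 1
  row 2 [0010]: (1 IMPLIES ((0 AND 0) IMPLIES (1 XOR 1))) -> 1
  row 3 [0011]: (1 IMPLIES ((0 AND 1) IMPLIES (1 XOR 1))) -> 1
  row 4 [0100]: (0 IMPLIES ((1 AND 0) IMPLIES (0 XOR 0))) -> 1
  row 5 [0101]: (0 IMPLIES ((1 AND 1) IMPLIES (0 XOR 0))) -> 1
  row 6 [0110]: (1 IMPLIES ((1 AND 0) IMPLIES (1 XOR 1))) -> 1
  row 7 [0111]: (1 IMPLIES ((1 AND 1) IMPLIES (1 XOR 1))) -> 0
  row 8 [1000]: (0 IMPLIES ((0 AND 0) IMPLIES (0 XOR 0))) -> 1
  row 9 [1001]: (0 IMPLIES ((0 AND 1) IMPLIES (0 XOR 0))) -> 1
  row 10 [1010]: (1 IMPLIES ((0 AND 0) IMPLIES (1 XOR 1))) -> 1
  row 11 [1011]: (1 IMPLIES ((0 AND 1) IMPLIES (1 XOR 1))) -> 1
  row 12 [1100]: (0 IMPLIES ((1 AND 0) IMPLIES (0 XOR 0))) -> 1
  row 13 [1101]: (0 IMPLIES ((1 AND 1) IMPLIES (0 XOR 0))) -> 1
  row 14 [1110]: (1 IMPLIES ((1 AND 0) IMPLIES (1 XOR 1))) -> 1
  row 15 [1111]: (1 IMPLIES ((1 AND 1) IMPLIES (1 XOR 1))) -> 0
Full result column, 4 rows per line (P1,P2 fixed per line; P3,P4 runs 00..11 left to right):
  rows 0-3 [P1,P2=00]: 1111  = hex F
  rows 4-7 [P1,P2=01]: 1110  = hex E
  rows 8-11 [P1,P2=10]: 1111  = hex F
  rows 12-15 [P1,P2=11]: 1110  = hex E
Output column (row 0 .. row 15) = 1111111011111110
Output column grouped in 4s = 1111 1110 1111 1110 = 0xFEFE
Convert to decimal digit by digit (value = value*16 + digit):
  F -> 15
  15*16 + 14 (E) = 254
  254*16 + 15 (F) = 4079
  4079*16 + 14 (E) = 65278
Decimal = 65278

65278


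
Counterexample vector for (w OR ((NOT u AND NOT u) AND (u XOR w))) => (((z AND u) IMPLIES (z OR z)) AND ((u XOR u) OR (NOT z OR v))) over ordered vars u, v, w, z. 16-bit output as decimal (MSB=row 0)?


F1 = (w OR ((NOT u AND NOT u) AND (u XOR w)))
F2 = (((z AND u) IMPLIES (z OR z)) AND ((u XOR u) OR (NOT z OR v)))
Counterexample to F1=>F2 is where F1=1 and F2=0.
Evaluate each row (bits = u,v,w,z, MSB first):
  row 0 [0000]: F1=0 F2=1 -> F1&~F2 -> 0
  row 1 [0001]: F1=0 F2=0 -> F1&~F2 -> 0
  row 2 [0010]: F1=1 F2=1 -> F1&~F2 -> 0
  row 3 [0011]: F1=1 F2=0 -> F1&~F2 -> 1
  row 4 [0100]: F1=0 F2=1 -> F1&~F2 -> 0
  row 5 [0101]: F1=0 F2=1 -> F1&~F2 -> 0
  row 6 [0110]: F1=1 F2=1 -> F1&~F2 -> 0
  row 7 [0111]: F1=1 F2=1 -> F1&~F2 -> 0
  row 8 [1000]: F1=0 F2=1 -> F1&~F2 -> 0
  row 9 [1001]: F1=0 F2=0 -> F1&~F2 -> 0
  row 10 [1010]: F1=1 F2=1 -> F1&~F2 -> 0
  row 11 [1011]: F1=1 F2=0 -> F1&~F2 -> 1
  row 12 [1100]: F1=0 F2=1 -> F1&~F2 -> 0
  row 13 [1101]: F1=0 F2=1 -> F1&~F2 -> 0
  row 14 [1110]: F1=1 F2=1 -> F1&~F2 -> 0
  row 15 [1111]: F1=1 F2=1 -> F1&~F2 -> 0
Full result column, 4 rows per line (u,v fixed per line; w,z runs 00..11 left to right):
  rows 0-3 [u,v=00]: 0001  = hex 1
  rows 4-7 [u,v=01]: 0000  = hex 0
  rows 8-11 [u,v=10]: 0001  = hex 1
  rows 12-15 [u,v=11]: 0000  = hex 0
Counterexample vector (row 0 .. row 15) = 0001000000010000
Output column grouped in 4s = 0001 0000 0001 0000 = 0x1010
Convert to decimal digit by digit (value = value*16 + digit):
  1 -> 1
  1*16 + 0 = 16
  16*16 + 1 = 257
  257*16 + 0 = 4112
Decimal = 4112

4112


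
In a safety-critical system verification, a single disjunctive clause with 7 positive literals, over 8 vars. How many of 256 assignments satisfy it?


Step 1: Total=2^8=256
Step 2: Unsat when all 7 false: 2^1=2
Step 3: Sat=256-2=254

254


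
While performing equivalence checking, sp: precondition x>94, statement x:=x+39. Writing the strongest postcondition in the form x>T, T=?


Formula: sp(P, x:=E) = exists old_x. (x = E[old_x/x]) AND P[old_x/x] (old_x is the value of x before the assignment; eliminate old_x by solving x = E[old_x/x] for old_x)
Step 1: Precondition P: x>94, i.e. old_x > 94
Step 2: Assignment gives x = old_x + 39, so old_x = x - 39
Step 3: Substitute into P: x - 39 > 94
Step 4: Simplify: x > 94+39 = 133

133


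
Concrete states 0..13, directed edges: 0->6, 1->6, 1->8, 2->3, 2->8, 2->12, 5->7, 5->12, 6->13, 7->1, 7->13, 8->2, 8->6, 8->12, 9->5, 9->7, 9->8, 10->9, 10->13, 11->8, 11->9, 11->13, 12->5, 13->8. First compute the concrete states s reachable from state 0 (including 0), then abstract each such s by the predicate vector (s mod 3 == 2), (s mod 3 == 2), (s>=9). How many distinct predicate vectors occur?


BFS from 0:
Concrete reachable: {0, 1, 2, 3, 5, 6, 7, 8, 12, 13}
Abstract via predicates (s mod 3 == 2), (s mod 3 == 2), (s>=9):
  (0,0,0) <- {0, 1, 3, 6, 7}
  (0,0,1) <- {12, 13}
  (1,1,0) <- {2, 5, 8}
Distinct abstract states = 3

3


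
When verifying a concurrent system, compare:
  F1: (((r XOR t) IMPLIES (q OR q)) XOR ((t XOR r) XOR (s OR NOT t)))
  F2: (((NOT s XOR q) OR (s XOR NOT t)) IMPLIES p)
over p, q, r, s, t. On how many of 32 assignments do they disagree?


F1 = (((r XOR t) IMPLIES (q OR q)) XOR ((t XOR r) XOR (s OR NOT t)))
F2 = (((NOT s XOR q) OR (s XOR NOT t)) IMPLIES p)
Evaluate both on each of 32 rows (bits = p,q,r,s,t):
  row 0 [00000]: F1=0 F2=0 -> 0
  row 1 [00001]: F1=1 F2=0 (differ) -> 1
  row 2 [00010]: F1=0 F2=1 (differ) -> 1
  row 3 [00011]: F1=0 F2=0 -> 0
  row 4 [00100]: F1=0 F2=0 -> 0
  row 5 [00101]: F1=1 F2=0 (differ) -> 1
  row 6 [00110]: F1=0 F2=1 (differ) -> 1
  row 7 [00111]: F1=0 F2=0 -> 0
  row 8 [01000]: F1=0 F2=0 -> 0
  row 9 [01001]: F1=0 F2=1 (differ) -> 1
  row 10 [01010]: F1=0 F2=0 -> 0
  row 11 [01011]: F1=1 F2=0 (differ) -> 1
  row 12 [01100]: F1=1 F2=0 (differ) -> 1
  row 13 [01101]: F1=1 F2=1 -> 0
  row 14 [01110]: F1=1 F2=0 (differ) -> 1
  row 15 [01111]: F1=0 F2=0 -> 0
  row 16 [10000]: F1=0 F2=1 (differ) -> 1
  row 17 [10001]: F1=1 F2=1 -> 0
  row 18 [10010]: F1=0 F2=1 (differ) -> 1
  row 19 [10011]: F1=0 F2=1 (differ) -> 1
  row 20 [10100]: F1=0 F2=1 (differ) -> 1
  row 21 [10101]: F1=1 F2=1 -> 0
  row 22 [10110]: F1=0 F2=1 (differ) -> 1
  row 23 [10111]: F1=0 F2=1 (differ) -> 1
  row 24 [11000]: F1=0 F2=1 (differ) -> 1
  row 25 [11001]: F1=0 F2=1 (differ) -> 1
  row 26 [11010]: F1=0 F2=1 (differ) -> 1
  row 27 [11011]: F1=1 F2=1 -> 0
  row 28 [11100]: F1=1 F2=1 -> 0
  row 29 [11101]: F1=1 F2=1 -> 0
  row 30 [11110]: F1=1 F2=1 -> 0
  row 31 [11111]: F1=0 F2=1 (differ) -> 1
Full result column, 8 rows per line (p,q fixed per line; r,s,t runs 000..111 left to right):
  rows 0-7 [p,q=00]: 01100110  (ones: 4)
  rows 8-15 [p,q=01]: 01011010  (ones: 4)
  rows 16-23 [p,q=10]: 10111011  (ones: 6)
  rows 24-31 [p,q=11]: 11100001  (ones: 4)
Disagreements = 4+4+6+4 = 18

18
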